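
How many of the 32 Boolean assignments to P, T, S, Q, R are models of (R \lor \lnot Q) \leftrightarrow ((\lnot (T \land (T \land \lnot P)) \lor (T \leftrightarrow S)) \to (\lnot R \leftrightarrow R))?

Initial set: {((R \lor \lnot Q) \leftrightarrow ((\lnot (T \land (T \land \lnot P)) \lor (T \leftrightarrow S)) \to (\lnot R \leftrightarrow R)))}.
((R \lor \lnot Q) \leftrightarrow ((\lnot (T \land (T \land \lnot P)) \lor (T \leftrightarrow S)) \to (\lnot R \leftrightarrow R))): β-rule — branch into (R \lor \lnot Q), ((\lnot (T \land (T \land \lnot P)) \lor (T \leftrightarrow S)) \to (\lnot R \leftrightarrow R))  //  \lnot (R \lor \lnot Q), \lnot ((\lnot (T \land (T \land \lnot P)) \lor (T \leftrightarrow S)) \to (\lnot R \leftrightarrow R)).
  branch 1 (add (R \lor \lnot Q), ((\lnot (T \land (T \land \lnot P)) \lor (T \leftrightarrow S)) \to (\lnot R \leftrightarrow R))):
    (R \lor \lnot Q): β-rule — branch into R  //  \lnot Q.
      branch 1.1 (add R):
        ((\lnot (T \land (T \land \lnot P)) \lor (T \leftrightarrow S)) \to (\lnot R \leftrightarrow R)): β-rule — branch into \lnot (\lnot (T \land (T \land \lnot P)) \lor (T \leftrightarrow S))  //  (\lnot R \leftrightarrow R).
          branch 1.1.1 (add \lnot (\lnot (T \land (T \land \lnot P)) \lor (T \leftrightarrow S))):
            \lnot (\lnot (T \land (T \land \lnot P)) \lor (T \leftrightarrow S)): α-rule — add \lnot \lnot (T \land (T \land \lnot P)), \lnot (T \leftrightarrow S).
            \lnot \lnot (T \land (T \land \lnot P)): α-rule — add T, (T \land \lnot P).
            (T \land \lnot P): α-rule — add T, \lnot P.
            \lnot (T \leftrightarrow S): β-rule — branch into T, \lnot S  //  \lnot T, S.
              branch 1.1.1.1 (add T, \lnot S):
                ○ open, literals {P=false, R=true, S=false, T=true}.
              branch 1.1.1.2 (add \lnot T, S):
                × closes — contains both T and \lnot T.
          branch 1.1.2 (add (\lnot R \leftrightarrow R)):
            (\lnot R \leftrightarrow R): β-rule — branch into \lnot R, R  //  \lnot \lnot R, \lnot R.
              branch 1.1.2.1 (add \lnot R, R):
                × closes — contains both R and \lnot R.
              branch 1.1.2.2 (add \lnot \lnot R, \lnot R):
                × closes — contains both R and \lnot R.
      branch 1.2 (add \lnot Q):
        ((\lnot (T \land (T \land \lnot P)) \lor (T \leftrightarrow S)) \to (\lnot R \leftrightarrow R)): β-rule — branch into \lnot (\lnot (T \land (T \land \lnot P)) \lor (T \leftrightarrow S))  //  (\lnot R \leftrightarrow R).
          branch 1.2.1 (add \lnot (\lnot (T \land (T \land \lnot P)) \lor (T \leftrightarrow S))):
            \lnot (\lnot (T \land (T \land \lnot P)) \lor (T \leftrightarrow S)): α-rule — add \lnot \lnot (T \land (T \land \lnot P)), \lnot (T \leftrightarrow S).
            \lnot \lnot (T \land (T \land \lnot P)): α-rule — add T, (T \land \lnot P).
            (T \land \lnot P): α-rule — add T, \lnot P.
            \lnot (T \leftrightarrow S): β-rule — branch into T, \lnot S  //  \lnot T, S.
              branch 1.2.1.1 (add T, \lnot S):
                ○ open, literals {P=false, Q=false, S=false, T=true}.
              branch 1.2.1.2 (add \lnot T, S):
                × closes — contains both T and \lnot T.
          branch 1.2.2 (add (\lnot R \leftrightarrow R)):
            (\lnot R \leftrightarrow R): β-rule — branch into \lnot R, R  //  \lnot \lnot R, \lnot R.
              branch 1.2.2.1 (add \lnot R, R):
                × closes — contains both R and \lnot R.
              branch 1.2.2.2 (add \lnot \lnot R, \lnot R):
                × closes — contains both R and \lnot R.
  branch 2 (add \lnot (R \lor \lnot Q), \lnot ((\lnot (T \land (T \land \lnot P)) \lor (T \leftrightarrow S)) \to (\lnot R \leftrightarrow R))):
    \lnot (R \lor \lnot Q): α-rule — add \lnot R, \lnot \lnot Q.
    \lnot ((\lnot (T \land (T \land \lnot P)) \lor (T \leftrightarrow S)) \to (\lnot R \leftrightarrow R)): α-rule — add (\lnot (T \land (T \land \lnot P)) \lor (T \leftrightarrow S)), \lnot (\lnot R \leftrightarrow R).
    (\lnot (T \land (T \land \lnot P)) \lor (T \leftrightarrow S)): β-rule — branch into \lnot (T \land (T \land \lnot P))  //  (T \leftrightarrow S).
      branch 2.1 (add \lnot (T \land (T \land \lnot P))):
        \lnot (\lnot R \leftrightarrow R): β-rule — branch into \lnot R, \lnot R  //  \lnot \lnot R, R.
          branch 2.1.1 (add \lnot R, \lnot R):
            \lnot (T \land (T \land \lnot P)): β-rule — branch into \lnot T  //  \lnot (T \land \lnot P).
              branch 2.1.1.1 (add \lnot T):
                ○ open, literals {Q=true, R=false, T=false}.
              branch 2.1.1.2 (add \lnot (T \land \lnot P)):
                \lnot (T \land \lnot P): β-rule — branch into \lnot T  //  \lnot \lnot P.
                  branch 2.1.1.2.1 (add \lnot T):
                    ○ open, literals {Q=true, R=false, T=false}.
                  branch 2.1.1.2.2 (add \lnot \lnot P):
                    ○ open, literals {P=true, Q=true, R=false}.
          branch 2.1.2 (add \lnot \lnot R, R):
            × closes — contains both R and \lnot R.
      branch 2.2 (add (T \leftrightarrow S)):
        \lnot (\lnot R \leftrightarrow R): β-rule — branch into \lnot R, \lnot R  //  \lnot \lnot R, R.
          branch 2.2.1 (add \lnot R, \lnot R):
            (T \leftrightarrow S): β-rule — branch into T, S  //  \lnot T, \lnot S.
              branch 2.2.1.1 (add T, S):
                ○ open, literals {Q=true, R=false, S=true, T=true}.
              branch 2.2.1.2 (add \lnot T, \lnot S):
                ○ open, literals {Q=true, R=false, S=false, T=false}.
          branch 2.2.2 (add \lnot \lnot R, R):
            × closes — contains both R and \lnot R.
8 branches closed, 7 open.
Each open branch fixes some atoms; the unmentioned ones are free. Counting distinct full assignments: branch {P=false, R=true, S=false, T=true} (Q) contributes 2 new; branch {P=false, Q=false, S=false, T=true} (R) contributes 1 new; branch {Q=true, R=false, T=false} (P, S) contributes 4 new; branch {Q=true, R=false, T=false} (P, S) contributes 0 new; branch {P=true, Q=true, R=false} (T, S) contributes 2 new; branch {Q=true, R=false, S=true, T=true} (P) contributes 1 new; branch {Q=true, R=false, S=false, T=false} (P) contributes 0 new. Total: 10.

10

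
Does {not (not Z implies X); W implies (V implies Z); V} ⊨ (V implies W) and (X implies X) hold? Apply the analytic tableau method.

Initial set: {not (not Z implies X); (W implies (V implies Z)); V; not ((V implies W) and (X implies X))}.
not (not Z implies X): α-rule — add not Z, not X.
(W implies (V implies Z)): β-rule — branch into not W  //  (V implies Z).
  branch 1 (add not W):
    not ((V implies W) and (X implies X)): β-rule — branch into not (V implies W)  //  not (X implies X).
      branch 1.1 (add not (V implies W)):
        not (V implies W): α-rule — add V, not W.
        ○ open, literals {V=T, W=F, X=F, Z=F}.
      branch 1.2 (add not (X implies X)):
        not (X implies X): α-rule — add X, not X.
        × closes — contains both X and not X.
  branch 2 (add (V implies Z)):
    not ((V implies W) and (X implies X)): β-rule — branch into not (V implies W)  //  not (X implies X).
      branch 2.1 (add not (V implies W)):
        not (V implies W): α-rule — add V, not W.
        (V implies Z): β-rule — branch into not V  //  Z.
          branch 2.1.1 (add not V):
            × closes — contains both V and not V.
          branch 2.1.2 (add Z):
            × closes — contains both Z and not Z.
      branch 2.2 (add not (X implies X)):
        not (X implies X): α-rule — add X, not X.
        × closes — contains both X and not X.
4 branches closed, 1 open.
An open branch gives a countermodel: V=T, W=F, X=F, Z=F (unmentioned atoms arbitrary); the premises hold there but the conclusion fails.

No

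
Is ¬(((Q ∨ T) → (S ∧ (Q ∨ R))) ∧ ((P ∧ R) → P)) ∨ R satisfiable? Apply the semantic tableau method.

Satisfiable

Initial set: {(¬(((Q ∨ T) → (S ∧ (Q ∨ R))) ∧ ((P ∧ R) → P)) ∨ R)}.
(¬(((Q ∨ T) → (S ∧ (Q ∨ R))) ∧ ((P ∧ R) → P)) ∨ R): β-rule — branch into ¬(((Q ∨ T) → (S ∧ (Q ∨ R))) ∧ ((P ∧ R) → P))  //  R.
  branch 1 (add ¬(((Q ∨ T) → (S ∧ (Q ∨ R))) ∧ ((P ∧ R) → P))):
    ¬(((Q ∨ T) → (S ∧ (Q ∨ R))) ∧ ((P ∧ R) → P)): β-rule — branch into ¬((Q ∨ T) → (S ∧ (Q ∨ R)))  //  ¬((P ∧ R) → P).
      branch 1.1 (add ¬((Q ∨ T) → (S ∧ (Q ∨ R)))):
        ¬((Q ∨ T) → (S ∧ (Q ∨ R))): α-rule — add (Q ∨ T), ¬(S ∧ (Q ∨ R)).
        (Q ∨ T): β-rule — branch into Q  //  T.
          branch 1.1.1 (add Q):
            ¬(S ∧ (Q ∨ R)): β-rule — branch into ¬S  //  ¬(Q ∨ R).
              branch 1.1.1.1 (add ¬S):
                ○ open, literals {Q=1, S=0}.
              branch 1.1.1.2 (add ¬(Q ∨ R)):
                ¬(Q ∨ R): α-rule — add ¬Q, ¬R.
                × closes — contains both Q and ¬Q.
          branch 1.1.2 (add T):
            ¬(S ∧ (Q ∨ R)): β-rule — branch into ¬S  //  ¬(Q ∨ R).
              branch 1.1.2.1 (add ¬S):
                ○ open, literals {S=0, T=1}.
              branch 1.1.2.2 (add ¬(Q ∨ R)):
                ¬(Q ∨ R): α-rule — add ¬Q, ¬R.
                ○ open, literals {Q=0, R=0, T=1}.
      branch 1.2 (add ¬((P ∧ R) → P)):
        ¬((P ∧ R) → P): α-rule — add (P ∧ R), ¬P.
        (P ∧ R): α-rule — add P, R.
        × closes — contains both P and ¬P.
  branch 2 (add R):
    ○ open, literals {R=1}.
2 branches closed, 4 open.
An open branch gives a satisfying assignment: Q=1, S=0.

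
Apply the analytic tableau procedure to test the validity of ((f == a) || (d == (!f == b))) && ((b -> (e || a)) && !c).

Not valid

Assume the negation and expand:
Initial set: {!(((f == a) || (d == (!f == b))) && ((b -> (e || a)) && !c))}.
!(((f == a) || (d == (!f == b))) && ((b -> (e || a)) && !c)): β-rule — branch into !((f == a) || (d == (!f == b)))  //  !((b -> (e || a)) && !c).
  branch 1 (add !((f == a) || (d == (!f == b)))):
    !((f == a) || (d == (!f == b))): α-rule — add !(f == a), !(d == (!f == b)).
    !(f == a): β-rule — branch into f, !a  //  !f, a.
      branch 1.1 (add f, !a):
        !(d == (!f == b)): β-rule — branch into d, !(!f == b)  //  !d, (!f == b).
          branch 1.1.1 (add d, !(!f == b)):
            !(!f == b): β-rule — branch into !f, !b  //  !!f, b.
              branch 1.1.1.1 (add !f, !b):
                × closes — contains both f and !f.
              branch 1.1.1.2 (add !!f, b):
                ○ open, literals {a=false, b=true, d=true, f=true}.
          branch 1.1.2 (add !d, (!f == b)):
            (!f == b): β-rule — branch into !f, b  //  !!f, !b.
              branch 1.1.2.1 (add !f, b):
                × closes — contains both f and !f.
              branch 1.1.2.2 (add !!f, !b):
                ○ open, literals {a=false, b=false, d=false, f=true}.
      branch 1.2 (add !f, a):
        !(d == (!f == b)): β-rule — branch into d, !(!f == b)  //  !d, (!f == b).
          branch 1.2.1 (add d, !(!f == b)):
            !(!f == b): β-rule — branch into !f, !b  //  !!f, b.
              branch 1.2.1.1 (add !f, !b):
                ○ open, literals {a=true, b=false, d=true, f=false}.
              branch 1.2.1.2 (add !!f, b):
                × closes — contains both f and !f.
          branch 1.2.2 (add !d, (!f == b)):
            (!f == b): β-rule — branch into !f, b  //  !!f, !b.
              branch 1.2.2.1 (add !f, b):
                ○ open, literals {a=true, b=true, d=false, f=false}.
              branch 1.2.2.2 (add !!f, !b):
                × closes — contains both f and !f.
  branch 2 (add !((b -> (e || a)) && !c)):
    !((b -> (e || a)) && !c): β-rule — branch into !(b -> (e || a))  //  !!c.
      branch 2.1 (add !(b -> (e || a))):
        !(b -> (e || a)): α-rule — add b, !(e || a).
        !(e || a): α-rule — add !e, !a.
        ○ open, literals {a=false, b=true, e=false}.
      branch 2.2 (add !!c):
        ○ open, literals {c=true}.
4 branches closed, 6 open.
An open branch gives a countermodel: a=false, b=true, d=true, f=true (unmentioned atoms arbitrary); under it the original formula is false.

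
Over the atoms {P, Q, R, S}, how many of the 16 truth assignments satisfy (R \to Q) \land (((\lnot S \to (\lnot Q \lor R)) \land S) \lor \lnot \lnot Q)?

Initial set: {((R \to Q) \land (((\lnot S \to (\lnot Q \lor R)) \land S) \lor \lnot \lnot Q))}.
((R \to Q) \land (((\lnot S \to (\lnot Q \lor R)) \land S) \lor \lnot \lnot Q)): α-rule — add (R \to Q), (((\lnot S \to (\lnot Q \lor R)) \land S) \lor \lnot \lnot Q).
(R \to Q): β-rule — branch into \lnot R  //  Q.
  branch 1 (add \lnot R):
    (((\lnot S \to (\lnot Q \lor R)) \land S) \lor \lnot \lnot Q): β-rule — branch into ((\lnot S \to (\lnot Q \lor R)) \land S)  //  \lnot \lnot Q.
      branch 1.1 (add ((\lnot S \to (\lnot Q \lor R)) \land S)):
        ((\lnot S \to (\lnot Q \lor R)) \land S): α-rule — add (\lnot S \to (\lnot Q \lor R)), S.
        (\lnot S \to (\lnot Q \lor R)): β-rule — branch into \lnot \lnot S  //  (\lnot Q \lor R).
          branch 1.1.1 (add \lnot \lnot S):
            ○ open, literals {R=0, S=1}.
          branch 1.1.2 (add (\lnot Q \lor R)):
            (\lnot Q \lor R): β-rule — branch into \lnot Q  //  R.
              branch 1.1.2.1 (add \lnot Q):
                ○ open, literals {Q=0, R=0, S=1}.
              branch 1.1.2.2 (add R):
                × closes — contains both R and \lnot R.
      branch 1.2 (add \lnot \lnot Q):
        \lnot \lnot Q: drop double negation, giving Q.
        ○ open, literals {Q=1, R=0}.
  branch 2 (add Q):
    (((\lnot S \to (\lnot Q \lor R)) \land S) \lor \lnot \lnot Q): β-rule — branch into ((\lnot S \to (\lnot Q \lor R)) \land S)  //  \lnot \lnot Q.
      branch 2.1 (add ((\lnot S \to (\lnot Q \lor R)) \land S)):
        ((\lnot S \to (\lnot Q \lor R)) \land S): α-rule — add (\lnot S \to (\lnot Q \lor R)), S.
        (\lnot S \to (\lnot Q \lor R)): β-rule — branch into \lnot \lnot S  //  (\lnot Q \lor R).
          branch 2.1.1 (add \lnot \lnot S):
            ○ open, literals {Q=1, S=1}.
          branch 2.1.2 (add (\lnot Q \lor R)):
            (\lnot Q \lor R): β-rule — branch into \lnot Q  //  R.
              branch 2.1.2.1 (add \lnot Q):
                × closes — contains both Q and \lnot Q.
              branch 2.1.2.2 (add R):
                ○ open, literals {Q=1, R=1, S=1}.
      branch 2.2 (add \lnot \lnot Q):
        \lnot \lnot Q: drop double negation, giving Q.
        ○ open, literals {Q=1}.
2 branches closed, 6 open.
Each open branch fixes some atoms; the unmentioned ones are free. Counting distinct full assignments: branch {R=0, S=1} (P, Q) contributes 4 new; branch {Q=0, R=0, S=1} (P) contributes 0 new; branch {Q=1, R=0} (P, S) contributes 2 new; branch {Q=1, S=1} (P, R) contributes 2 new; branch {Q=1, R=1, S=1} (P) contributes 0 new; branch {Q=1} (P, R, S) contributes 2 new. Total: 10.

10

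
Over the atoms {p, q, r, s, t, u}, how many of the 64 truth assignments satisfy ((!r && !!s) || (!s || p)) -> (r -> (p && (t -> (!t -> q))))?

Initial set: {(((!r && !!s) || (!s || p)) -> (r -> (p && (t -> (!t -> q)))))}.
(((!r && !!s) || (!s || p)) -> (r -> (p && (t -> (!t -> q))))): β-rule — branch into !((!r && !!s) || (!s || p))  //  (r -> (p && (t -> (!t -> q)))).
  branch 1 (add !((!r && !!s) || (!s || p))):
    !((!r && !!s) || (!s || p)): α-rule — add !(!r && !!s), !(!s || p).
    !(!s || p): α-rule — add !!s, !p.
    !(!r && !!s): β-rule — branch into !!r  //  !!!s.
      branch 1.1 (add !!r):
        ○ open, literals {p=false, r=true, s=true}.
      branch 1.2 (add !!!s):
        !!!s: drop double negation, giving !s.
        × closes — contains both s and !s.
  branch 2 (add (r -> (p && (t -> (!t -> q))))):
    (r -> (p && (t -> (!t -> q)))): β-rule — branch into !r  //  (p && (t -> (!t -> q))).
      branch 2.1 (add !r):
        ○ open, literals {r=false}.
      branch 2.2 (add (p && (t -> (!t -> q)))):
        (p && (t -> (!t -> q))): α-rule — add p, (t -> (!t -> q)).
        (t -> (!t -> q)): β-rule — branch into !t  //  (!t -> q).
          branch 2.2.1 (add !t):
            ○ open, literals {p=true, t=false}.
          branch 2.2.2 (add (!t -> q)):
            (!t -> q): β-rule — branch into !!t  //  q.
              branch 2.2.2.1 (add !!t):
                ○ open, literals {p=true, t=true}.
              branch 2.2.2.2 (add q):
                ○ open, literals {p=true, q=true}.
1 branch closed, 5 open.
Each open branch fixes some atoms; the unmentioned ones are free. Counting distinct full assignments: branch {p=false, r=true, s=true} (q, t, u) contributes 8 new; branch {r=false} (p, q, s, t, u) contributes 32 new; branch {p=true, t=false} (q, r, s, u) contributes 8 new; branch {p=true, t=true} (q, r, s, u) contributes 8 new; branch {p=true, q=true} (r, s, t, u) contributes 0 new. Total: 56.

56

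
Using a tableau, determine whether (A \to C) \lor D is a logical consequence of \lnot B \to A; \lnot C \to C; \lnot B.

Yes

Initial set: {T (\lnot B \to A); T (\lnot C \to C); T \lnot B; F ((A \to C) \lor D)}.
F ((A \to C) \lor D): α-rule — add F (A \to C), F D.
F (A \to C): α-rule — add T A, F C.
T (\lnot B \to A): β-rule — branch into F \lnot B  //  T A.
  branch 1 (add F \lnot B):
    × closes — contains both B and \lnot B.
  branch 2 (add T A):
    T (\lnot C \to C): β-rule — branch into F \lnot C  //  T C.
      branch 2.1 (add F \lnot C):
        × closes — contains both C and \lnot C.
      branch 2.2 (add T C):
        × closes — contains both C and \lnot C.
All 3 branches close.
Every branch closed, so the premises entail the conclusion.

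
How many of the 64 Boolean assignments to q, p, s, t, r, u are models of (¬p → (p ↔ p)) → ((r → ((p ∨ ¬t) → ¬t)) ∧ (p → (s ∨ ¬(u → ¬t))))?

46

Initial set: {((¬p → (p ↔ p)) → ((r → ((p ∨ ¬t) → ¬t)) ∧ (p → (s ∨ ¬(u → ¬t)))))}.
((¬p → (p ↔ p)) → ((r → ((p ∨ ¬t) → ¬t)) ∧ (p → (s ∨ ¬(u → ¬t))))): β-rule — branch into ¬(¬p → (p ↔ p))  //  ((r → ((p ∨ ¬t) → ¬t)) ∧ (p → (s ∨ ¬(u → ¬t)))).
  branch 1 (add ¬(¬p → (p ↔ p))):
    ¬(¬p → (p ↔ p)): α-rule — add ¬p, ¬(p ↔ p).
    ¬(p ↔ p): β-rule — branch into p, ¬p  //  ¬p, p.
      branch 1.1 (add p, ¬p):
        × closes — contains both p and ¬p.
      branch 1.2 (add ¬p, p):
        × closes — contains both p and ¬p.
  branch 2 (add ((r → ((p ∨ ¬t) → ¬t)) ∧ (p → (s ∨ ¬(u → ¬t))))):
    ((r → ((p ∨ ¬t) → ¬t)) ∧ (p → (s ∨ ¬(u → ¬t)))): α-rule — add (r → ((p ∨ ¬t) → ¬t)), (p → (s ∨ ¬(u → ¬t))).
    (r → ((p ∨ ¬t) → ¬t)): β-rule — branch into ¬r  //  ((p ∨ ¬t) → ¬t).
      branch 2.1 (add ¬r):
        (p → (s ∨ ¬(u → ¬t))): β-rule — branch into ¬p  //  (s ∨ ¬(u → ¬t)).
          branch 2.1.1 (add ¬p):
            ○ open, literals {p=F, r=F}.
          branch 2.1.2 (add (s ∨ ¬(u → ¬t))):
            (s ∨ ¬(u → ¬t)): β-rule — branch into s  //  ¬(u → ¬t).
              branch 2.1.2.1 (add s):
                ○ open, literals {r=F, s=T}.
              branch 2.1.2.2 (add ¬(u → ¬t)):
                ¬(u → ¬t): α-rule — add u, ¬¬t.
                ○ open, literals {r=F, t=T, u=T}.
      branch 2.2 (add ((p ∨ ¬t) → ¬t)):
        (p → (s ∨ ¬(u → ¬t))): β-rule — branch into ¬p  //  (s ∨ ¬(u → ¬t)).
          branch 2.2.1 (add ¬p):
            ((p ∨ ¬t) → ¬t): β-rule — branch into ¬(p ∨ ¬t)  //  ¬t.
              branch 2.2.1.1 (add ¬(p ∨ ¬t)):
                ¬(p ∨ ¬t): α-rule — add ¬p, ¬¬t.
                ○ open, literals {p=F, t=T}.
              branch 2.2.1.2 (add ¬t):
                ○ open, literals {p=F, t=F}.
          branch 2.2.2 (add (s ∨ ¬(u → ¬t))):
            ((p ∨ ¬t) → ¬t): β-rule — branch into ¬(p ∨ ¬t)  //  ¬t.
              branch 2.2.2.1 (add ¬(p ∨ ¬t)):
                ¬(p ∨ ¬t): α-rule — add ¬p, ¬¬t.
                (s ∨ ¬(u → ¬t)): β-rule — branch into s  //  ¬(u → ¬t).
                  branch 2.2.2.1.1 (add s):
                    ○ open, literals {p=F, s=T, t=T}.
                  branch 2.2.2.1.2 (add ¬(u → ¬t)):
                    ¬(u → ¬t): α-rule — add u, ¬¬t.
                    ○ open, literals {p=F, t=T, u=T}.
              branch 2.2.2.2 (add ¬t):
                (s ∨ ¬(u → ¬t)): β-rule — branch into s  //  ¬(u → ¬t).
                  branch 2.2.2.2.1 (add s):
                    ○ open, literals {s=T, t=F}.
                  branch 2.2.2.2.2 (add ¬(u → ¬t)):
                    ¬(u → ¬t): α-rule — add u, ¬¬t.
                    × closes — contains both t and ¬t.
3 branches closed, 8 open.
Each open branch fixes some atoms; the unmentioned ones are free. Counting distinct full assignments: branch {p=F, r=F} (q, s, t, u) contributes 16 new; branch {r=F, s=T} (q, p, t, u) contributes 8 new; branch {r=F, t=T, u=T} (q, p, s) contributes 2 new; branch {p=F, t=T} (q, s, r, u) contributes 8 new; branch {p=F, t=F} (q, s, r, u) contributes 8 new; branch {p=F, s=T, t=T} (q, r, u) contributes 0 new; branch {p=F, t=T, u=T} (q, s, r) contributes 0 new; branch {s=T, t=F} (q, p, r, u) contributes 4 new. Total: 46.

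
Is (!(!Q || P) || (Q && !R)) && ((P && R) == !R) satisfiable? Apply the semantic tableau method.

Satisfiable

Initial set: {((!(!Q || P) || (Q && !R)) && ((P && R) == !R))}.
((!(!Q || P) || (Q && !R)) && ((P && R) == !R)): α-rule — add (!(!Q || P) || (Q && !R)), ((P && R) == !R).
(!(!Q || P) || (Q && !R)): β-rule — branch into !(!Q || P)  //  (Q && !R).
  branch 1 (add !(!Q || P)):
    !(!Q || P): α-rule — add !!Q, !P.
    ((P && R) == !R): β-rule — branch into (P && R), !R  //  !(P && R), !!R.
      branch 1.1 (add (P && R), !R):
        (P && R): α-rule — add P, R.
        × closes — contains both P and !P.
      branch 1.2 (add !(P && R), !!R):
        !(P && R): β-rule — branch into !P  //  !R.
          branch 1.2.1 (add !P):
            ○ open, literals {P=0, Q=1, R=1}.
          branch 1.2.2 (add !R):
            × closes — contains both R and !R.
  branch 2 (add (Q && !R)):
    (Q && !R): α-rule — add Q, !R.
    ((P && R) == !R): β-rule — branch into (P && R), !R  //  !(P && R), !!R.
      branch 2.1 (add (P && R), !R):
        (P && R): α-rule — add P, R.
        × closes — contains both R and !R.
      branch 2.2 (add !(P && R), !!R):
        × closes — contains both R and !R.
4 branches closed, 1 open.
An open branch gives a satisfying assignment: P=0, Q=1, R=1.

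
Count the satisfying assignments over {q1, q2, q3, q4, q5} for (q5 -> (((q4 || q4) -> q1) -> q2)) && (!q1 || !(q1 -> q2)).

18

Initial set: {T ((q5 -> (((q4 || q4) -> q1) -> q2)) && (!q1 || !(q1 -> q2)))}.
T ((q5 -> (((q4 || q4) -> q1) -> q2)) && (!q1 || !(q1 -> q2))): α-rule — add T (q5 -> (((q4 || q4) -> q1) -> q2)), T (!q1 || !(q1 -> q2)).
T (q5 -> (((q4 || q4) -> q1) -> q2)): β-rule — branch into F q5  //  T (((q4 || q4) -> q1) -> q2).
  branch 1 (add F q5):
    T (!q1 || !(q1 -> q2)): β-rule — branch into T !q1  //  T !(q1 -> q2).
      branch 1.1 (add T !q1):
        ○ open, literals {q1=F, q5=F}.
      branch 1.2 (add T !(q1 -> q2)):
        T !(q1 -> q2): α-rule — add T q1, F q2.
        ○ open, literals {q1=T, q2=F, q5=F}.
  branch 2 (add T (((q4 || q4) -> q1) -> q2)):
    T (!q1 || !(q1 -> q2)): β-rule — branch into T !q1  //  T !(q1 -> q2).
      branch 2.1 (add T !q1):
        T (((q4 || q4) -> q1) -> q2): β-rule — branch into F ((q4 || q4) -> q1)  //  T q2.
          branch 2.1.1 (add F ((q4 || q4) -> q1)):
            F ((q4 || q4) -> q1): α-rule — add T (q4 || q4), F q1.
            T (q4 || q4): β-rule — branch into T q4  //  T q4.
              branch 2.1.1.1 (add T q4):
                ○ open, literals {q1=F, q4=T}.
              branch 2.1.1.2 (add T q4):
                ○ open, literals {q1=F, q4=T}.
          branch 2.1.2 (add T q2):
            ○ open, literals {q1=F, q2=T}.
      branch 2.2 (add T !(q1 -> q2)):
        T !(q1 -> q2): α-rule — add T q1, F q2.
        T (((q4 || q4) -> q1) -> q2): β-rule — branch into F ((q4 || q4) -> q1)  //  T q2.
          branch 2.2.1 (add F ((q4 || q4) -> q1)):
            F ((q4 || q4) -> q1): α-rule — add T (q4 || q4), F q1.
            × closes — contains both q1 and !q1.
          branch 2.2.2 (add T q2):
            × closes — contains both q2 and !q2.
2 branches closed, 5 open.
Each open branch fixes some atoms; the unmentioned ones are free. Counting distinct full assignments: branch {q1=F, q5=F} (q2, q3, q4) contributes 8 new; branch {q1=T, q2=F, q5=F} (q3, q4) contributes 4 new; branch {q1=F, q4=T} (q2, q3, q5) contributes 4 new; branch {q1=F, q4=T} (q2, q3, q5) contributes 0 new; branch {q1=F, q2=T} (q3, q4, q5) contributes 2 new. Total: 18.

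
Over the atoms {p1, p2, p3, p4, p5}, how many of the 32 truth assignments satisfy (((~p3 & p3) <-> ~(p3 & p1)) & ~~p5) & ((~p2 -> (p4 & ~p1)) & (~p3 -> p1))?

2

Initial set: {T ((((~p3 & p3) <-> ~(p3 & p1)) & ~~p5) & ((~p2 -> (p4 & ~p1)) & (~p3 -> p1)))}.
T ((((~p3 & p3) <-> ~(p3 & p1)) & ~~p5) & ((~p2 -> (p4 & ~p1)) & (~p3 -> p1))): α-rule — add T (((~p3 & p3) <-> ~(p3 & p1)) & ~~p5), T ((~p2 -> (p4 & ~p1)) & (~p3 -> p1)).
T (((~p3 & p3) <-> ~(p3 & p1)) & ~~p5): α-rule — add T ((~p3 & p3) <-> ~(p3 & p1)), T ~~p5.
T ((~p2 -> (p4 & ~p1)) & (~p3 -> p1)): α-rule — add T (~p2 -> (p4 & ~p1)), T (~p3 -> p1).
T ~~p5: drop double negation, giving T p5.
T ((~p3 & p3) <-> ~(p3 & p1)): β-rule — branch into T (~p3 & p3), T ~(p3 & p1)  //  F (~p3 & p3), F ~(p3 & p1).
  branch 1 (add T (~p3 & p3), T ~(p3 & p1)):
    T (~p3 & p3): α-rule — add T ~p3, T p3.
    × closes — contains both p3 and ~p3.
  branch 2 (add F (~p3 & p3), F ~(p3 & p1)):
    F ~(p3 & p1): α-rule — add T p3, T p1.
    T (~p2 -> (p4 & ~p1)): β-rule — branch into F ~p2  //  T (p4 & ~p1).
      branch 2.1 (add F ~p2):
        T (~p3 -> p1): β-rule — branch into F ~p3  //  T p1.
          branch 2.1.1 (add F ~p3):
            F (~p3 & p3): β-rule — branch into F ~p3  //  F p3.
              branch 2.1.1.1 (add F ~p3):
                ○ open, literals {p1=1, p2=1, p3=1, p5=1}.
              branch 2.1.1.2 (add F p3):
                × closes — contains both p3 and ~p3.
          branch 2.1.2 (add T p1):
            F (~p3 & p3): β-rule — branch into F ~p3  //  F p3.
              branch 2.1.2.1 (add F ~p3):
                ○ open, literals {p1=1, p2=1, p3=1, p5=1}.
              branch 2.1.2.2 (add F p3):
                × closes — contains both p3 and ~p3.
      branch 2.2 (add T (p4 & ~p1)):
        T (p4 & ~p1): α-rule — add T p4, T ~p1.
        × closes — contains both p1 and ~p1.
4 branches closed, 2 open.
Each open branch fixes some atoms; the unmentioned ones are free. Counting distinct full assignments: branch {p1=1, p2=1, p3=1, p5=1} (p4) contributes 2 new; branch {p1=1, p2=1, p3=1, p5=1} (p4) contributes 0 new. Total: 2.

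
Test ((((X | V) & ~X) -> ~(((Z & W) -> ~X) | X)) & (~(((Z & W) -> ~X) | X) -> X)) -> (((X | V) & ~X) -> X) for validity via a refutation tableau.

Valid

Assume the negation and expand:
Initial set: {~(((((X | V) & ~X) -> ~(((Z & W) -> ~X) | X)) & (~(((Z & W) -> ~X) | X) -> X)) -> (((X | V) & ~X) -> X))}.
~(((((X | V) & ~X) -> ~(((Z & W) -> ~X) | X)) & (~(((Z & W) -> ~X) | X) -> X)) -> (((X | V) & ~X) -> X)): α-rule — add ((((X | V) & ~X) -> ~(((Z & W) -> ~X) | X)) & (~(((Z & W) -> ~X) | X) -> X)), ~(((X | V) & ~X) -> X).
((((X | V) & ~X) -> ~(((Z & W) -> ~X) | X)) & (~(((Z & W) -> ~X) | X) -> X)): α-rule — add (((X | V) & ~X) -> ~(((Z & W) -> ~X) | X)), (~(((Z & W) -> ~X) | X) -> X).
~(((X | V) & ~X) -> X): α-rule — add ((X | V) & ~X), ~X.
((X | V) & ~X): α-rule — add (X | V), ~X.
(((X | V) & ~X) -> ~(((Z & W) -> ~X) | X)): β-rule — branch into ~((X | V) & ~X)  //  ~(((Z & W) -> ~X) | X).
  branch 1 (add ~((X | V) & ~X)):
    (~(((Z & W) -> ~X) | X) -> X): β-rule — branch into ~~(((Z & W) -> ~X) | X)  //  X.
      branch 1.1 (add ~~(((Z & W) -> ~X) | X)):
        (X | V): β-rule — branch into X  //  V.
          branch 1.1.1 (add X):
            × closes — contains both X and ~X.
          branch 1.1.2 (add V):
            ~((X | V) & ~X): β-rule — branch into ~(X | V)  //  ~~X.
              branch 1.1.2.1 (add ~(X | V)):
                ~(X | V): α-rule — add ~X, ~V.
                × closes — contains both V and ~V.
              branch 1.1.2.2 (add ~~X):
                × closes — contains both X and ~X.
      branch 1.2 (add X):
        × closes — contains both X and ~X.
  branch 2 (add ~(((Z & W) -> ~X) | X)):
    ~(((Z & W) -> ~X) | X): α-rule — add ~((Z & W) -> ~X), ~X.
    ~((Z & W) -> ~X): α-rule — add (Z & W), ~~X.
    × closes — contains both X and ~X.
All 5 branches close.
Every branch closed, so the negation is unsatisfiable and the formula is valid.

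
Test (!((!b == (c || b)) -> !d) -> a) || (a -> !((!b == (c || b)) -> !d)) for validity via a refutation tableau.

Valid

Assume the negation and expand:
Initial set: {!((!((!b == (c || b)) -> !d) -> a) || (a -> !((!b == (c || b)) -> !d)))}.
!((!((!b == (c || b)) -> !d) -> a) || (a -> !((!b == (c || b)) -> !d))): α-rule — add !(!((!b == (c || b)) -> !d) -> a), !(a -> !((!b == (c || b)) -> !d)).
!(!((!b == (c || b)) -> !d) -> a): α-rule — add !((!b == (c || b)) -> !d), !a.
!(a -> !((!b == (c || b)) -> !d)): α-rule — add a, !!((!b == (c || b)) -> !d).
× closes — contains both a and !a.
All 1 branch closes.
Every branch closed, so the negation is unsatisfiable and the formula is valid.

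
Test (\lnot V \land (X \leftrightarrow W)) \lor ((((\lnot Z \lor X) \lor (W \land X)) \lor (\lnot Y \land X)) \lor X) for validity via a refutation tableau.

Assume the negation and expand:
Initial set: {\lnot ((\lnot V \land (X \leftrightarrow W)) \lor ((((\lnot Z \lor X) \lor (W \land X)) \lor (\lnot Y \land X)) \lor X))}.
\lnot ((\lnot V \land (X \leftrightarrow W)) \lor ((((\lnot Z \lor X) \lor (W \land X)) \lor (\lnot Y \land X)) \lor X)): α-rule — add \lnot (\lnot V \land (X \leftrightarrow W)), \lnot ((((\lnot Z \lor X) \lor (W \land X)) \lor (\lnot Y \land X)) \lor X).
\lnot ((((\lnot Z \lor X) \lor (W \land X)) \lor (\lnot Y \land X)) \lor X): α-rule — add \lnot (((\lnot Z \lor X) \lor (W \land X)) \lor (\lnot Y \land X)), \lnot X.
\lnot (((\lnot Z \lor X) \lor (W \land X)) \lor (\lnot Y \land X)): α-rule — add \lnot ((\lnot Z \lor X) \lor (W \land X)), \lnot (\lnot Y \land X).
\lnot ((\lnot Z \lor X) \lor (W \land X)): α-rule — add \lnot (\lnot Z \lor X), \lnot (W \land X).
\lnot (\lnot Z \lor X): α-rule — add \lnot \lnot Z, \lnot X.
\lnot (\lnot V \land (X \leftrightarrow W)): β-rule — branch into \lnot \lnot V  //  \lnot (X \leftrightarrow W).
  branch 1 (add \lnot \lnot V):
    \lnot (\lnot Y \land X): β-rule — branch into \lnot \lnot Y  //  \lnot X.
      branch 1.1 (add \lnot \lnot Y):
        \lnot (W \land X): β-rule — branch into \lnot W  //  \lnot X.
          branch 1.1.1 (add \lnot W):
            ○ open, literals {V=T, W=F, X=F, Y=T, Z=T}.
          branch 1.1.2 (add \lnot X):
            ○ open, literals {V=T, X=F, Y=T, Z=T}.
      branch 1.2 (add \lnot X):
        \lnot (W \land X): β-rule — branch into \lnot W  //  \lnot X.
          branch 1.2.1 (add \lnot W):
            ○ open, literals {V=T, W=F, X=F, Z=T}.
          branch 1.2.2 (add \lnot X):
            ○ open, literals {V=T, X=F, Z=T}.
  branch 2 (add \lnot (X \leftrightarrow W)):
    \lnot (\lnot Y \land X): β-rule — branch into \lnot \lnot Y  //  \lnot X.
      branch 2.1 (add \lnot \lnot Y):
        \lnot (W \land X): β-rule — branch into \lnot W  //  \lnot X.
          branch 2.1.1 (add \lnot W):
            \lnot (X \leftrightarrow W): β-rule — branch into X, \lnot W  //  \lnot X, W.
              branch 2.1.1.1 (add X, \lnot W):
                × closes — contains both X and \lnot X.
              branch 2.1.1.2 (add \lnot X, W):
                × closes — contains both W and \lnot W.
          branch 2.1.2 (add \lnot X):
            \lnot (X \leftrightarrow W): β-rule — branch into X, \lnot W  //  \lnot X, W.
              branch 2.1.2.1 (add X, \lnot W):
                × closes — contains both X and \lnot X.
              branch 2.1.2.2 (add \lnot X, W):
                ○ open, literals {W=T, X=F, Y=T, Z=T}.
      branch 2.2 (add \lnot X):
        \lnot (W \land X): β-rule — branch into \lnot W  //  \lnot X.
          branch 2.2.1 (add \lnot W):
            \lnot (X \leftrightarrow W): β-rule — branch into X, \lnot W  //  \lnot X, W.
              branch 2.2.1.1 (add X, \lnot W):
                × closes — contains both X and \lnot X.
              branch 2.2.1.2 (add \lnot X, W):
                × closes — contains both W and \lnot W.
          branch 2.2.2 (add \lnot X):
            \lnot (X \leftrightarrow W): β-rule — branch into X, \lnot W  //  \lnot X, W.
              branch 2.2.2.1 (add X, \lnot W):
                × closes — contains both X and \lnot X.
              branch 2.2.2.2 (add \lnot X, W):
                ○ open, literals {W=T, X=F, Z=T}.
6 branches closed, 6 open.
An open branch gives a countermodel: V=T, W=F, X=F, Y=T, Z=T (unmentioned atoms arbitrary); under it the original formula is false.

Not valid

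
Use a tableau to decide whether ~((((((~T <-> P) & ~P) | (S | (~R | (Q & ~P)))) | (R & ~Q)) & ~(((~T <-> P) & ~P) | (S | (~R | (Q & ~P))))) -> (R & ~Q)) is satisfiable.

Unsatisfiable

Initial set: {~((((((~T <-> P) & ~P) | (S | (~R | (Q & ~P)))) | (R & ~Q)) & ~(((~T <-> P) & ~P) | (S | (~R | (Q & ~P))))) -> (R & ~Q))}.
~((((((~T <-> P) & ~P) | (S | (~R | (Q & ~P)))) | (R & ~Q)) & ~(((~T <-> P) & ~P) | (S | (~R | (Q & ~P))))) -> (R & ~Q)): α-rule — add (((((~T <-> P) & ~P) | (S | (~R | (Q & ~P)))) | (R & ~Q)) & ~(((~T <-> P) & ~P) | (S | (~R | (Q & ~P))))), ~(R & ~Q).
(((((~T <-> P) & ~P) | (S | (~R | (Q & ~P)))) | (R & ~Q)) & ~(((~T <-> P) & ~P) | (S | (~R | (Q & ~P))))): α-rule — add ((((~T <-> P) & ~P) | (S | (~R | (Q & ~P)))) | (R & ~Q)), ~(((~T <-> P) & ~P) | (S | (~R | (Q & ~P)))).
~(((~T <-> P) & ~P) | (S | (~R | (Q & ~P)))): α-rule — add ~((~T <-> P) & ~P), ~(S | (~R | (Q & ~P))).
~(S | (~R | (Q & ~P))): α-rule — add ~S, ~(~R | (Q & ~P)).
~(~R | (Q & ~P)): α-rule — add ~~R, ~(Q & ~P).
~(R & ~Q): β-rule — branch into ~R  //  ~~Q.
  branch 1 (add ~R):
    × closes — contains both R and ~R.
  branch 2 (add ~~Q):
    ((((~T <-> P) & ~P) | (S | (~R | (Q & ~P)))) | (R & ~Q)): β-rule — branch into (((~T <-> P) & ~P) | (S | (~R | (Q & ~P))))  //  (R & ~Q).
      branch 2.1 (add (((~T <-> P) & ~P) | (S | (~R | (Q & ~P))))):
        ~((~T <-> P) & ~P): β-rule — branch into ~(~T <-> P)  //  ~~P.
          branch 2.1.1 (add ~(~T <-> P)):
            ~(Q & ~P): β-rule — branch into ~Q  //  ~~P.
              branch 2.1.1.1 (add ~Q):
                × closes — contains both Q and ~Q.
              branch 2.1.1.2 (add ~~P):
                (((~T <-> P) & ~P) | (S | (~R | (Q & ~P)))): β-rule — branch into ((~T <-> P) & ~P)  //  (S | (~R | (Q & ~P))).
                  branch 2.1.1.2.1 (add ((~T <-> P) & ~P)):
                    ((~T <-> P) & ~P): α-rule — add (~T <-> P), ~P.
                    × closes — contains both P and ~P.
                  branch 2.1.1.2.2 (add (S | (~R | (Q & ~P)))):
                    ~(~T <-> P): β-rule — branch into ~T, ~P  //  ~~T, P.
                      branch 2.1.1.2.2.1 (add ~T, ~P):
                        × closes — contains both P and ~P.
                      branch 2.1.1.2.2.2 (add ~~T, P):
                        (S | (~R | (Q & ~P))): β-rule — branch into S  //  (~R | (Q & ~P)).
                          branch 2.1.1.2.2.2.1 (add S):
                            × closes — contains both S and ~S.
                          branch 2.1.1.2.2.2.2 (add (~R | (Q & ~P))):
                            (~R | (Q & ~P)): β-rule — branch into ~R  //  (Q & ~P).
                              branch 2.1.1.2.2.2.2.1 (add ~R):
                                × closes — contains both R and ~R.
                              branch 2.1.1.2.2.2.2.2 (add (Q & ~P)):
                                (Q & ~P): α-rule — add Q, ~P.
                                × closes — contains both P and ~P.
          branch 2.1.2 (add ~~P):
            ~(Q & ~P): β-rule — branch into ~Q  //  ~~P.
              branch 2.1.2.1 (add ~Q):
                × closes — contains both Q and ~Q.
              branch 2.1.2.2 (add ~~P):
                (((~T <-> P) & ~P) | (S | (~R | (Q & ~P)))): β-rule — branch into ((~T <-> P) & ~P)  //  (S | (~R | (Q & ~P))).
                  branch 2.1.2.2.1 (add ((~T <-> P) & ~P)):
                    ((~T <-> P) & ~P): α-rule — add (~T <-> P), ~P.
                    × closes — contains both P and ~P.
                  branch 2.1.2.2.2 (add (S | (~R | (Q & ~P)))):
                    (S | (~R | (Q & ~P))): β-rule — branch into S  //  (~R | (Q & ~P)).
                      branch 2.1.2.2.2.1 (add S):
                        × closes — contains both S and ~S.
                      branch 2.1.2.2.2.2 (add (~R | (Q & ~P))):
                        (~R | (Q & ~P)): β-rule — branch into ~R  //  (Q & ~P).
                          branch 2.1.2.2.2.2.1 (add ~R):
                            × closes — contains both R and ~R.
                          branch 2.1.2.2.2.2.2 (add (Q & ~P)):
                            (Q & ~P): α-rule — add Q, ~P.
                            × closes — contains both P and ~P.
      branch 2.2 (add (R & ~Q)):
        (R & ~Q): α-rule — add R, ~Q.
        × closes — contains both Q and ~Q.
All 13 branches close.
Every branch closed; the formula is unsatisfiable.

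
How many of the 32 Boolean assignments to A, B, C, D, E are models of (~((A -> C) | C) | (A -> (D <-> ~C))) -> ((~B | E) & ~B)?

Initial set: {((~((A -> C) | C) | (A -> (D <-> ~C))) -> ((~B | E) & ~B))}.
((~((A -> C) | C) | (A -> (D <-> ~C))) -> ((~B | E) & ~B)): β-rule — branch into ~(~((A -> C) | C) | (A -> (D <-> ~C)))  //  ((~B | E) & ~B).
  branch 1 (add ~(~((A -> C) | C) | (A -> (D <-> ~C)))):
    ~(~((A -> C) | C) | (A -> (D <-> ~C))): α-rule — add ~~((A -> C) | C), ~(A -> (D <-> ~C)).
    ~(A -> (D <-> ~C)): α-rule — add A, ~(D <-> ~C).
    ~~((A -> C) | C): β-rule — branch into (A -> C)  //  C.
      branch 1.1 (add (A -> C)):
        ~(D <-> ~C): β-rule — branch into D, ~~C  //  ~D, ~C.
          branch 1.1.1 (add D, ~~C):
            (A -> C): β-rule — branch into ~A  //  C.
              branch 1.1.1.1 (add ~A):
                × closes — contains both A and ~A.
              branch 1.1.1.2 (add C):
                ○ open, literals {A=true, C=true, D=true}.
          branch 1.1.2 (add ~D, ~C):
            (A -> C): β-rule — branch into ~A  //  C.
              branch 1.1.2.1 (add ~A):
                × closes — contains both A and ~A.
              branch 1.1.2.2 (add C):
                × closes — contains both C and ~C.
      branch 1.2 (add C):
        ~(D <-> ~C): β-rule — branch into D, ~~C  //  ~D, ~C.
          branch 1.2.1 (add D, ~~C):
            ○ open, literals {A=true, C=true, D=true}.
          branch 1.2.2 (add ~D, ~C):
            × closes — contains both C and ~C.
  branch 2 (add ((~B | E) & ~B)):
    ((~B | E) & ~B): α-rule — add (~B | E), ~B.
    (~B | E): β-rule — branch into ~B  //  E.
      branch 2.1 (add ~B):
        ○ open, literals {B=false}.
      branch 2.2 (add E):
        ○ open, literals {B=false, E=true}.
4 branches closed, 4 open.
Each open branch fixes some atoms; the unmentioned ones are free. Counting distinct full assignments: branch {A=true, C=true, D=true} (B, E) contributes 4 new; branch {A=true, C=true, D=true} (B, E) contributes 0 new; branch {B=false} (A, C, D, E) contributes 14 new; branch {B=false, E=true} (A, C, D) contributes 0 new. Total: 18.

18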